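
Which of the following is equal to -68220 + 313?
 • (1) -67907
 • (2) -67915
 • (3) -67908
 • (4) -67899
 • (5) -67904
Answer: 1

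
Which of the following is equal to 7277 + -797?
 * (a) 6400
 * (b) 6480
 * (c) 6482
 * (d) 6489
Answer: b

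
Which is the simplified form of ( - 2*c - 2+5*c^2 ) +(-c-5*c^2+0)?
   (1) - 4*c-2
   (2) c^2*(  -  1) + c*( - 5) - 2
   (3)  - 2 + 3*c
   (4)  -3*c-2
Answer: 4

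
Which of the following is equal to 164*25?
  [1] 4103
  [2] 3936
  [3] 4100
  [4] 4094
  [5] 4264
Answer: 3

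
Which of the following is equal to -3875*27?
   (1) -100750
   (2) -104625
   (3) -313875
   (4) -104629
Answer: 2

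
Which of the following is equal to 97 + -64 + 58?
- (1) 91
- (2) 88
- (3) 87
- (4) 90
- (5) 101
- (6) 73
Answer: 1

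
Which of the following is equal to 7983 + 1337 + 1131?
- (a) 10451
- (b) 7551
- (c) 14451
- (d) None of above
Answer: a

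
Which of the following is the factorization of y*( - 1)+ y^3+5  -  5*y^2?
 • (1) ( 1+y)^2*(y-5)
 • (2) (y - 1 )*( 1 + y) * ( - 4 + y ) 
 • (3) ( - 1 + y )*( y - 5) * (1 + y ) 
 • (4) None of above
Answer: 3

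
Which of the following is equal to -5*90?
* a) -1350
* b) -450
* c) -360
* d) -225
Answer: b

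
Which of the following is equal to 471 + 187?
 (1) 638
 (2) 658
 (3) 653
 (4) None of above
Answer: 2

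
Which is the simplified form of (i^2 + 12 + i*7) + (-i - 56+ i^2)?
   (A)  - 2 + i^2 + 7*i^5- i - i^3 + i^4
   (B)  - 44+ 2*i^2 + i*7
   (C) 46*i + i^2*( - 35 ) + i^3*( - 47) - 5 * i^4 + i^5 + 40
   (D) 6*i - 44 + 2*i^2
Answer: D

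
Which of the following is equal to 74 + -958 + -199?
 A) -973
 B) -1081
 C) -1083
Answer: C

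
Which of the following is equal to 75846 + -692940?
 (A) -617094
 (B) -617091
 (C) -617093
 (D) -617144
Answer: A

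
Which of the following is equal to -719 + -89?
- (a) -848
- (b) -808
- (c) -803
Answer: b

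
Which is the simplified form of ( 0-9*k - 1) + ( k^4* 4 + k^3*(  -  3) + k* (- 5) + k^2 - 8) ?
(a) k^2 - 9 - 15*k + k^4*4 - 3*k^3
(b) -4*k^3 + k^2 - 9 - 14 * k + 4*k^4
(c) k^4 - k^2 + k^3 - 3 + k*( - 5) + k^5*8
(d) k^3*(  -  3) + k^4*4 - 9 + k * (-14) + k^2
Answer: d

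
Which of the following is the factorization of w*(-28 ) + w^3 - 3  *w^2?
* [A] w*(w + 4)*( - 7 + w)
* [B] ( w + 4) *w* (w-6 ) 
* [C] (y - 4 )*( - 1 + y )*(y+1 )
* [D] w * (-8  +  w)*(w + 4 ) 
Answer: A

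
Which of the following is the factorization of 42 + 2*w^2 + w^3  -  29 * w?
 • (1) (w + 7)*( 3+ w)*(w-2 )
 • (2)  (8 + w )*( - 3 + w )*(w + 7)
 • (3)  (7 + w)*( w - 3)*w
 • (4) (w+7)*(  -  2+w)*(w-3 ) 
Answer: 4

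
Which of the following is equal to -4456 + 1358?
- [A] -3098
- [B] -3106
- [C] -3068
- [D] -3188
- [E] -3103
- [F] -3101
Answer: A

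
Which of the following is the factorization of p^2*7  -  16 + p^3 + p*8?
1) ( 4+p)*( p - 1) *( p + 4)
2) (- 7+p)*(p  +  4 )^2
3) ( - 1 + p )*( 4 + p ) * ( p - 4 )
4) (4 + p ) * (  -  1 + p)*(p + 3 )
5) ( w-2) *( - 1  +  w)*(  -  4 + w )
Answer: 1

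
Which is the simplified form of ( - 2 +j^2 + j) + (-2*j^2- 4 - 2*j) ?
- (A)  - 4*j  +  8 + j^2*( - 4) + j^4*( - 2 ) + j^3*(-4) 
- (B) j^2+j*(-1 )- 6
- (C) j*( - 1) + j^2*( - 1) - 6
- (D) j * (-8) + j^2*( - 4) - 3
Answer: C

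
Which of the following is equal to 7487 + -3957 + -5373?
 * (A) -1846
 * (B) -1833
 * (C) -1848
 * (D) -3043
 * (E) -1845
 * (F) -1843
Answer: F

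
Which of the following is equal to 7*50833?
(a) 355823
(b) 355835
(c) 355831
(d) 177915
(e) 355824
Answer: c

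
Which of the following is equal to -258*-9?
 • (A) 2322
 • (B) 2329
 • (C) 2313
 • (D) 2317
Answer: A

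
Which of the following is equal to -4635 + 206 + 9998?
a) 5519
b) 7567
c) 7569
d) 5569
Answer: d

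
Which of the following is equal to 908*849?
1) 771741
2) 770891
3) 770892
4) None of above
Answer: 3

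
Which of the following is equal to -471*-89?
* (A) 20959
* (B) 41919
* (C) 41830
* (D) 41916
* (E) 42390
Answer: B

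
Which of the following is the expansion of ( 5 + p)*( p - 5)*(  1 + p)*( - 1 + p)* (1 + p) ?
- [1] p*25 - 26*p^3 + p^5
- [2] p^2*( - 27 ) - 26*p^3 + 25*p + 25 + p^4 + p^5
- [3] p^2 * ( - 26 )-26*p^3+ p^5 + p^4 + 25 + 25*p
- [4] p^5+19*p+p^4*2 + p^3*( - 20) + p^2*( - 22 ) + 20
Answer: 3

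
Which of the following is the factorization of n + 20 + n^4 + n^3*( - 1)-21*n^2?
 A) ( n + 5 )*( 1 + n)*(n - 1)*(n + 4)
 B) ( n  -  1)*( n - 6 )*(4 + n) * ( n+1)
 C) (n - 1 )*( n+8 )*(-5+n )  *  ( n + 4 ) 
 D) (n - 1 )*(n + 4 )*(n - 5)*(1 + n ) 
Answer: D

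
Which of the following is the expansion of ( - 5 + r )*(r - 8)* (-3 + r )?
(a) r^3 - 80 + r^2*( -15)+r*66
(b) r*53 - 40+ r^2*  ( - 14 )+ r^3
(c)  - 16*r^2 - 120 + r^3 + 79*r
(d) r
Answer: c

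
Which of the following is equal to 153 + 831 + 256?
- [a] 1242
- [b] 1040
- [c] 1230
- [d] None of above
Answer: d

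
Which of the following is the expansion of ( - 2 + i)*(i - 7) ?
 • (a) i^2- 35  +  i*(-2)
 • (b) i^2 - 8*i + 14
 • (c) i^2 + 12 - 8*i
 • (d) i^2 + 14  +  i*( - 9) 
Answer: d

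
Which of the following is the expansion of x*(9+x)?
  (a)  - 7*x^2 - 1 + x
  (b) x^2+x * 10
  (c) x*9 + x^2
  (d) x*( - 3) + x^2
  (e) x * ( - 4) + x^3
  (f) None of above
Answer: c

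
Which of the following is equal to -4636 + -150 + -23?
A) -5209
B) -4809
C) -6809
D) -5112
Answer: B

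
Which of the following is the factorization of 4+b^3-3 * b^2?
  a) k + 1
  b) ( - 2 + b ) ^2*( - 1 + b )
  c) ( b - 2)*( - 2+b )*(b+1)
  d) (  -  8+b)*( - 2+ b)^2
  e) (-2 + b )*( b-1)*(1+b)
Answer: c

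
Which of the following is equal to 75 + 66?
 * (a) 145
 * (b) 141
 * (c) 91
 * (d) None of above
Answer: b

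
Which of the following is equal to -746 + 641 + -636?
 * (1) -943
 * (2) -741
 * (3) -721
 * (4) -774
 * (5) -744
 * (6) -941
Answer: 2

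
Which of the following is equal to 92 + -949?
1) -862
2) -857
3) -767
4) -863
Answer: 2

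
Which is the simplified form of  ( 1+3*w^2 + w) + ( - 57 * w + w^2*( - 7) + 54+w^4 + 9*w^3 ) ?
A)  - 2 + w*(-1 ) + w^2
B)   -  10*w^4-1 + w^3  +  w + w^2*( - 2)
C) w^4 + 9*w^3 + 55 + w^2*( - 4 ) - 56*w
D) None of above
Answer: C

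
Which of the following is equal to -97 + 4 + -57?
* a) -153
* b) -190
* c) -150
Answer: c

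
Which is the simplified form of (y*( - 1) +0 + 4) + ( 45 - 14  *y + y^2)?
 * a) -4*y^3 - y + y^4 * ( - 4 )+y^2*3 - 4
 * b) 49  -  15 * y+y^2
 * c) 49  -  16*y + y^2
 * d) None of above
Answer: b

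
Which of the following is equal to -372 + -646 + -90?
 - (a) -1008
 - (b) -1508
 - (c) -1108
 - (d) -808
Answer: c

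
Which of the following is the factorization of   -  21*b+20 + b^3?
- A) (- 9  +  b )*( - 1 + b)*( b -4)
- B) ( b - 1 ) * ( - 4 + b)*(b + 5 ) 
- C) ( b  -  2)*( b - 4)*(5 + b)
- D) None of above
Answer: B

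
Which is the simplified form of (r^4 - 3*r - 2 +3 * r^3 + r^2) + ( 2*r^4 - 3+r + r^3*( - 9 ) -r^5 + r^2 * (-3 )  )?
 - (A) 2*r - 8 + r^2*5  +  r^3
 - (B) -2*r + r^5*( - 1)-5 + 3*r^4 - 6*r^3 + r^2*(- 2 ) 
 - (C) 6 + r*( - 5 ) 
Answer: B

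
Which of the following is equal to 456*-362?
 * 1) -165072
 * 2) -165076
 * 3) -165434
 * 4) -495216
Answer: 1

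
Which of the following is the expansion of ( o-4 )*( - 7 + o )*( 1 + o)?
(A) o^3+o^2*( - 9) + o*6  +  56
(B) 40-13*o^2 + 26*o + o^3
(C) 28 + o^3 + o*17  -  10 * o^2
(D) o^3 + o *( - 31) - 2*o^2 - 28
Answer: C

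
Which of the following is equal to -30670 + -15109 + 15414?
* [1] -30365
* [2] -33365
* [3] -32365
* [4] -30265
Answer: 1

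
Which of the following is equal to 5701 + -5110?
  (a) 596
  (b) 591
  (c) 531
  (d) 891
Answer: b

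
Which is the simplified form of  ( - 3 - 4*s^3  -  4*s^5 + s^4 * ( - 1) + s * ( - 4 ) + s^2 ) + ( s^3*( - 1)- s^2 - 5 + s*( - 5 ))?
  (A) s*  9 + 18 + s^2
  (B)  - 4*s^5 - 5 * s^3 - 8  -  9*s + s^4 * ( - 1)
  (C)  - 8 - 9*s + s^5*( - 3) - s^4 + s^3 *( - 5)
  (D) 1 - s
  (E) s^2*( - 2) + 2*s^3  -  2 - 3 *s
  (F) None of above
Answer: B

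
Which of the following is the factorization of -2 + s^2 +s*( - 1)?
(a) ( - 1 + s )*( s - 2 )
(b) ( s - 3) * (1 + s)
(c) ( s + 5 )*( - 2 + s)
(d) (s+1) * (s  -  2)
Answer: d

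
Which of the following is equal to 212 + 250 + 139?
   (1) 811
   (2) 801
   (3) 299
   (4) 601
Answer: 4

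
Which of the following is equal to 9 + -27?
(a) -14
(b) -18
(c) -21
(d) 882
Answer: b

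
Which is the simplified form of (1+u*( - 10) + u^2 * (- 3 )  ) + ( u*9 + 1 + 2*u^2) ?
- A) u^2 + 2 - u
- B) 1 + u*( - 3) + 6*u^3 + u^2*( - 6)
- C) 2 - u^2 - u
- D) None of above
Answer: C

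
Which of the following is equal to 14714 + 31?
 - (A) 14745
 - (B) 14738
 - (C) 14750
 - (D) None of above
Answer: A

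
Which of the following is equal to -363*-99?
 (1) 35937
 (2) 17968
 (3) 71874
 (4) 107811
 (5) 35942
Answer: 1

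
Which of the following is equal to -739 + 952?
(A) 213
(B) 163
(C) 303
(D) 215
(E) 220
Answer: A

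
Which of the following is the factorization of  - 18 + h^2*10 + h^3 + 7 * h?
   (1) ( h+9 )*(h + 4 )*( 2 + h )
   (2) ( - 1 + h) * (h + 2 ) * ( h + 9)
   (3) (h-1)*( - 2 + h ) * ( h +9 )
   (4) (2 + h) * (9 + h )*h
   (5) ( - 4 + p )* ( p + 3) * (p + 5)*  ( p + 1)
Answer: 2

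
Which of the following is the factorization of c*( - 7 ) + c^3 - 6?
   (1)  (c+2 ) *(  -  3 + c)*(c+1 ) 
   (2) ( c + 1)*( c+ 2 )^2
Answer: 1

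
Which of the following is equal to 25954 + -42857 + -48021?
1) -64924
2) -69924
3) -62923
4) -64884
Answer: 1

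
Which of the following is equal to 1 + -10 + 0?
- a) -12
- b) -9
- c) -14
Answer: b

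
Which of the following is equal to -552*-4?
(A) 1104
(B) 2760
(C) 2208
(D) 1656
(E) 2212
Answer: C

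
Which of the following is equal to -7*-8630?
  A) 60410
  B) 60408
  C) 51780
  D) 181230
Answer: A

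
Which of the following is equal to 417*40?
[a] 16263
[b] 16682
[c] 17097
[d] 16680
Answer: d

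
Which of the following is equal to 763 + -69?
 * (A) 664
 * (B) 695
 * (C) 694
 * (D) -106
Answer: C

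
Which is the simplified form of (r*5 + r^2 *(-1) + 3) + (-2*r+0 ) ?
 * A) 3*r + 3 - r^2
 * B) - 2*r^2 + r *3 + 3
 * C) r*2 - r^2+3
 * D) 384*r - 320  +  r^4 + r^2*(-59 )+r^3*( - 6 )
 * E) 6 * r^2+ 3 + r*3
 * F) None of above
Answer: A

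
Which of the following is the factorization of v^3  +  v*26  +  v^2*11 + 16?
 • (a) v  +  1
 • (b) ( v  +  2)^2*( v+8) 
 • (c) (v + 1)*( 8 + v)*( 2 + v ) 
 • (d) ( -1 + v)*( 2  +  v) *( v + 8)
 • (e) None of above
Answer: c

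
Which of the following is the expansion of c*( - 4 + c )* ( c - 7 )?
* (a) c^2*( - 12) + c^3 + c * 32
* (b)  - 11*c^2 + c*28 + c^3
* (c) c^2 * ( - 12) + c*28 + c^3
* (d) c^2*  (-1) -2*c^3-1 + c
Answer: b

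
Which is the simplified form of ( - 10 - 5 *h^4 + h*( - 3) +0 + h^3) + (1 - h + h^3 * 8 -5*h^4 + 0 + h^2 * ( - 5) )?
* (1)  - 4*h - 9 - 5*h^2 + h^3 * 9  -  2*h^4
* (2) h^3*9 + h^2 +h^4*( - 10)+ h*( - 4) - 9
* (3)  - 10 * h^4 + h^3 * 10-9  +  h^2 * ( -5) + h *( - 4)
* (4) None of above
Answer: 4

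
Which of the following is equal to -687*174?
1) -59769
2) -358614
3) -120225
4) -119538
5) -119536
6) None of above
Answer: 4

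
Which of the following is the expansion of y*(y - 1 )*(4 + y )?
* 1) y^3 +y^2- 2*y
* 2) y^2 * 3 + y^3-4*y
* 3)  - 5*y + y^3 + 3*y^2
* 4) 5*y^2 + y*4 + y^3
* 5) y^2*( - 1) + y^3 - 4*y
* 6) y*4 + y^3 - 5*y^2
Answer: 2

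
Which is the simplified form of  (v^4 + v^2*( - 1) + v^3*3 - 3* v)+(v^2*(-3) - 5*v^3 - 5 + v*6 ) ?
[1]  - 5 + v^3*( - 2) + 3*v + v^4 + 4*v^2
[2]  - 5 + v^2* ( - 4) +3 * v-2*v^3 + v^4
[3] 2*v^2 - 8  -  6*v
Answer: 2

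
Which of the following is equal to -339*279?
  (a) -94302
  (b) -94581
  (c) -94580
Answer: b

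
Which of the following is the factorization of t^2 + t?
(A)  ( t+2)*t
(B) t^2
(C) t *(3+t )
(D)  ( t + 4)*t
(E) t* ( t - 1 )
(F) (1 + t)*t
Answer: F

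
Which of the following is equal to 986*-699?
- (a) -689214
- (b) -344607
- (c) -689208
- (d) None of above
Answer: a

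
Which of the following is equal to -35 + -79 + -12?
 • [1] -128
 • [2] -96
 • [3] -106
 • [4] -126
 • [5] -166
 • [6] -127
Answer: 4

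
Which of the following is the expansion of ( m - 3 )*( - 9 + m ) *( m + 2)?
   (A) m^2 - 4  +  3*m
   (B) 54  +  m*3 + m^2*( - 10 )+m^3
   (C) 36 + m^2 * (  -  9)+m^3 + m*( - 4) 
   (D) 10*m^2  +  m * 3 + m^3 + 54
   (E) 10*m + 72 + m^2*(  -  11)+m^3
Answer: B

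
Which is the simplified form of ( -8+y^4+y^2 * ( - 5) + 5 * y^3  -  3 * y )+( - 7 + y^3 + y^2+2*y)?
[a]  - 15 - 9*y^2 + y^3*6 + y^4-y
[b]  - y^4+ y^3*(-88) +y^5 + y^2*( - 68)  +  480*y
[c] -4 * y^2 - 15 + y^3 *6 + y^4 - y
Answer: c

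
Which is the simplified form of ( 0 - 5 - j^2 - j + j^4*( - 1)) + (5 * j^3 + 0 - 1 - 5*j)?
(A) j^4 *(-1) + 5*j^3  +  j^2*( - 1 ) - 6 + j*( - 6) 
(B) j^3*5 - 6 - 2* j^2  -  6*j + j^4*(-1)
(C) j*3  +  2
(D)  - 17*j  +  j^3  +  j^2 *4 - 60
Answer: A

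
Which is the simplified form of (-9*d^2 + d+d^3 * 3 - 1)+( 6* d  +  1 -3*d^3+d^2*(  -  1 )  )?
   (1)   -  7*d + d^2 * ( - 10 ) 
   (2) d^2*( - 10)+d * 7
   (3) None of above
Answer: 2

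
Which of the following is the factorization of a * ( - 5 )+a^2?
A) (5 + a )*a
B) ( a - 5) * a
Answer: B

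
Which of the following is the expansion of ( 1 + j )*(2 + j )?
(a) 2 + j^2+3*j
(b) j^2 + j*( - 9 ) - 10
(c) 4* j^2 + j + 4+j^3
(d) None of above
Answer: a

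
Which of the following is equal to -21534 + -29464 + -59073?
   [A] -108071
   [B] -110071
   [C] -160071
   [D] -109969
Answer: B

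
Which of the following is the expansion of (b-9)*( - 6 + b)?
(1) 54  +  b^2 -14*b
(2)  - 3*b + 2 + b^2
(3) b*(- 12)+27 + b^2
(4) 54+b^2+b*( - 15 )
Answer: 4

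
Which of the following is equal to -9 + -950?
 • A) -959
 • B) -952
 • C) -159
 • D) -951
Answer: A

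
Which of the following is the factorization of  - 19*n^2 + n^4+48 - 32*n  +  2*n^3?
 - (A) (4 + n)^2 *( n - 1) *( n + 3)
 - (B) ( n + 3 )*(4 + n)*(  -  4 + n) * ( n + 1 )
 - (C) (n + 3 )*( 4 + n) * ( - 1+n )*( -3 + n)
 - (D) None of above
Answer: D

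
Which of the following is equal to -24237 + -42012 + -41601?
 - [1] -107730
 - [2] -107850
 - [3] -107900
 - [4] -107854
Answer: 2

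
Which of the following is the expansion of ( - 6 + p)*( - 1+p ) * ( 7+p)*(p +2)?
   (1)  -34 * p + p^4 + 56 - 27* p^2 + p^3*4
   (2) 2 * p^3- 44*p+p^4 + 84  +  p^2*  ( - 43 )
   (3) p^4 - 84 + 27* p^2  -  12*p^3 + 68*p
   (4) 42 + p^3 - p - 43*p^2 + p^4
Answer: 2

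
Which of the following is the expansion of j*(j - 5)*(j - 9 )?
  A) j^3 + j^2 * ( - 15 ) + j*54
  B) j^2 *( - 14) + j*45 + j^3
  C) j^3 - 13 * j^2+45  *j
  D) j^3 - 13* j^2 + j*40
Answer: B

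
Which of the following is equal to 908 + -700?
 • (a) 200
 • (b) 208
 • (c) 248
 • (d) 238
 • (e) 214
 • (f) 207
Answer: b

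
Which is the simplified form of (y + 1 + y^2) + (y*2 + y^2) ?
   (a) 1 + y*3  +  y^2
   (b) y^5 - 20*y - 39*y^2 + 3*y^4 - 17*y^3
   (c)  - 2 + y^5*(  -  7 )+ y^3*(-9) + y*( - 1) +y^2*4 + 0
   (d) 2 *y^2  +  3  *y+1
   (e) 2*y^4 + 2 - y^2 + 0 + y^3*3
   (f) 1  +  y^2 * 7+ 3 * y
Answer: d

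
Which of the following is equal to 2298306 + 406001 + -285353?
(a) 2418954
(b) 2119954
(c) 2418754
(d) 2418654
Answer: a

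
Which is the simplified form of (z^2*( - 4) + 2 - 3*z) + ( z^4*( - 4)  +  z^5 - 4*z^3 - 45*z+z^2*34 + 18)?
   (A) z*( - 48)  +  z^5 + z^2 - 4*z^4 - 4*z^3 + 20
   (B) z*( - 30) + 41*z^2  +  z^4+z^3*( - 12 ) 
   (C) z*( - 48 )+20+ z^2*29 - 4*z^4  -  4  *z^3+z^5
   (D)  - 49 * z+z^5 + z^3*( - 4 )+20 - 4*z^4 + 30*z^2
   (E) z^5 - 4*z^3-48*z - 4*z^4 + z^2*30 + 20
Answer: E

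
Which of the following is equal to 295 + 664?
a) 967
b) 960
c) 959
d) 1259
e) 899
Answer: c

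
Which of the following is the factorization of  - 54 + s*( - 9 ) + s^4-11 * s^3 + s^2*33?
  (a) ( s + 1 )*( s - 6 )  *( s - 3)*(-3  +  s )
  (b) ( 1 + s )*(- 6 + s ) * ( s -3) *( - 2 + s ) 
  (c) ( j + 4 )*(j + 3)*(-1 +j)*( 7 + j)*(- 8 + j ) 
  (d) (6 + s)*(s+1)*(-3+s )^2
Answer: a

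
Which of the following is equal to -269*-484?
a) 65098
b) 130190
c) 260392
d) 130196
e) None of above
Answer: d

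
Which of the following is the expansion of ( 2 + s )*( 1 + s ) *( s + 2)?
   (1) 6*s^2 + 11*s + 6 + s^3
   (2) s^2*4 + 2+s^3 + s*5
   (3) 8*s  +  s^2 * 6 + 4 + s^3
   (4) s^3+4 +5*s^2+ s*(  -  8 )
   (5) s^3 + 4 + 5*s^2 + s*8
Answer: 5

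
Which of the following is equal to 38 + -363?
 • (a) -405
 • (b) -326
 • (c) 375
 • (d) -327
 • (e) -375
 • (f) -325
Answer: f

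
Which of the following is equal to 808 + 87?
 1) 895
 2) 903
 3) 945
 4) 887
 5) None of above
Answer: 1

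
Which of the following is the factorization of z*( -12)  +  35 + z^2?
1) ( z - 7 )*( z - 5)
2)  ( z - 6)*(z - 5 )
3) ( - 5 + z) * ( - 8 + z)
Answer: 1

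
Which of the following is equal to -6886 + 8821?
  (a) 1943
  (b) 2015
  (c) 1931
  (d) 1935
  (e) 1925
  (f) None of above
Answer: d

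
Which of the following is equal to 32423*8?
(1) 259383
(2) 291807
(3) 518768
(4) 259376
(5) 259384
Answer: 5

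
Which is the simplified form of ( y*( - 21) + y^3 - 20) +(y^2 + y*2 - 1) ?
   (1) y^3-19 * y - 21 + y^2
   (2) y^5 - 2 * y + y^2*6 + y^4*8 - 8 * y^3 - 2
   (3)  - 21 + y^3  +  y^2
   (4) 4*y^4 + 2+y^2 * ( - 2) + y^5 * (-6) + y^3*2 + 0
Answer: 1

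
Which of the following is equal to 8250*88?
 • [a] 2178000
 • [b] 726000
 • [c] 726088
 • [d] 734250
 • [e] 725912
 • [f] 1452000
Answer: b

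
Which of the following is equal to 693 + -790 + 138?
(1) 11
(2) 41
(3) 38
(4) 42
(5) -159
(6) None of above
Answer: 2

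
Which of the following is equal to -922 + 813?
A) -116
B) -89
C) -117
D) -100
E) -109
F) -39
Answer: E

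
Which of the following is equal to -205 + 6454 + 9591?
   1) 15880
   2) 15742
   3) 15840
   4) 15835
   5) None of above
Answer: 3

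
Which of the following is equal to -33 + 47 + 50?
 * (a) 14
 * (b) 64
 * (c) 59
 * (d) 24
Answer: b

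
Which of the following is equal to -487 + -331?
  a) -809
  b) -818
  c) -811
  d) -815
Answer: b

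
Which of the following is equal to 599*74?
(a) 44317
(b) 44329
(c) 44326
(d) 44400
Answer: c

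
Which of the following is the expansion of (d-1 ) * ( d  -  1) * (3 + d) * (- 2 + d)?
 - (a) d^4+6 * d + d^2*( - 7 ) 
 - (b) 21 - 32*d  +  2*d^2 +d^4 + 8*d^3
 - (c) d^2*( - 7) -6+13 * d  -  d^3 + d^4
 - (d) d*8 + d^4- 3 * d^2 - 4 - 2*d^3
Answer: c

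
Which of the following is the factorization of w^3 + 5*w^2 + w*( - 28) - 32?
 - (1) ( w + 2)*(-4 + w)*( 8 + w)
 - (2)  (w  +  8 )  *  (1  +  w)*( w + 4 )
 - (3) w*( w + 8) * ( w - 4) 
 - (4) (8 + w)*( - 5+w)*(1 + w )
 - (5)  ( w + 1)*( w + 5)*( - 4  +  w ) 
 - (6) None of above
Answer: 6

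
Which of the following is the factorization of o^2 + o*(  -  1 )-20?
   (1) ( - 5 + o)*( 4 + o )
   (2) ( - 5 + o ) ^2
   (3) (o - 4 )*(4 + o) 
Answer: 1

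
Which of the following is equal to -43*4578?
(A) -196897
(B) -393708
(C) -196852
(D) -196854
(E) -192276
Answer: D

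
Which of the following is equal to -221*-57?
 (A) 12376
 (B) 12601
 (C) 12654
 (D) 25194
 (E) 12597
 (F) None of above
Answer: E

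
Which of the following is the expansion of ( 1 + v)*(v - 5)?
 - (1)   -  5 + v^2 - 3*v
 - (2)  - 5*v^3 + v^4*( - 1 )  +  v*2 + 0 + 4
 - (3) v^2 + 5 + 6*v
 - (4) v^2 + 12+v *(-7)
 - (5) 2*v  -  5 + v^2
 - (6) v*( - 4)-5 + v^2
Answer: 6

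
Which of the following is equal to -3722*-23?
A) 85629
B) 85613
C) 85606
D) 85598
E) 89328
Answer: C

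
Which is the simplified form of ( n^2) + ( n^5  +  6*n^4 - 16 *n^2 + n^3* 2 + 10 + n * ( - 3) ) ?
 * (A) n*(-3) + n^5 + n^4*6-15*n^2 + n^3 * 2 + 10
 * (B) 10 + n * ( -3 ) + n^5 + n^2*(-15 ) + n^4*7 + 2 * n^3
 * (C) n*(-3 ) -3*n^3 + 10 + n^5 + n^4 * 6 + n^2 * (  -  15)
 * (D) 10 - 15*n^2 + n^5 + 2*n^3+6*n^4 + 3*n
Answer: A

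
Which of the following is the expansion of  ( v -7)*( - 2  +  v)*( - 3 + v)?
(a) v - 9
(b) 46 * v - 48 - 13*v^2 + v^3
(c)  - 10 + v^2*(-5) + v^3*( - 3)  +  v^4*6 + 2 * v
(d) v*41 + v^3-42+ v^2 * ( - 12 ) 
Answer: d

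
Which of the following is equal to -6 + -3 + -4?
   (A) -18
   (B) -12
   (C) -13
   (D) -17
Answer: C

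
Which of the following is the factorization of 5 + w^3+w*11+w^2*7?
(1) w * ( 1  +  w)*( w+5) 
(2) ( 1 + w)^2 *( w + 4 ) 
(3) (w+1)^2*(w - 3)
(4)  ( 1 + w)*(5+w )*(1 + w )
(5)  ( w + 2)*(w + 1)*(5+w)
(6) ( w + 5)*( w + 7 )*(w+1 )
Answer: 4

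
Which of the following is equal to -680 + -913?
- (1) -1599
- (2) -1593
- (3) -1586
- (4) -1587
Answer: 2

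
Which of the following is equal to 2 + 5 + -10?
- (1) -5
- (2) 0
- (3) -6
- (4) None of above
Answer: 4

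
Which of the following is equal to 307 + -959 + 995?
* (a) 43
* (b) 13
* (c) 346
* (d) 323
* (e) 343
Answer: e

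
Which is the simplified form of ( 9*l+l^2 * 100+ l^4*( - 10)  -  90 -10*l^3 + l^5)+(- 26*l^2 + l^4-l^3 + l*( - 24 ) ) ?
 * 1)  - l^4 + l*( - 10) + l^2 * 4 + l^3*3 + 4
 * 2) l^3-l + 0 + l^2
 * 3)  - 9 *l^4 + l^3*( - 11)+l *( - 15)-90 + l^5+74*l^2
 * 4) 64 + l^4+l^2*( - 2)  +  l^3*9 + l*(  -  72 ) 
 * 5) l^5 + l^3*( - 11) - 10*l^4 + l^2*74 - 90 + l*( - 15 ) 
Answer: 3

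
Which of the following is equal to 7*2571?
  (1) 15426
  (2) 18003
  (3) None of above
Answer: 3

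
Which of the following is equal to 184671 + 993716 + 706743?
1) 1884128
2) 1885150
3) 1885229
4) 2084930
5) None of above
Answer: 5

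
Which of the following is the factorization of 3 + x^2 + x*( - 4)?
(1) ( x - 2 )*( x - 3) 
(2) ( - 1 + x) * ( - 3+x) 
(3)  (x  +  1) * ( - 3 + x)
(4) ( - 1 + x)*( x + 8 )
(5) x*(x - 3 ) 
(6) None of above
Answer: 2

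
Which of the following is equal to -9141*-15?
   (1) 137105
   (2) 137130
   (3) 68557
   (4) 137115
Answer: 4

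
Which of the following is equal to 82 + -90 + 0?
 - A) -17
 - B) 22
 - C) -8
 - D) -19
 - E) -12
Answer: C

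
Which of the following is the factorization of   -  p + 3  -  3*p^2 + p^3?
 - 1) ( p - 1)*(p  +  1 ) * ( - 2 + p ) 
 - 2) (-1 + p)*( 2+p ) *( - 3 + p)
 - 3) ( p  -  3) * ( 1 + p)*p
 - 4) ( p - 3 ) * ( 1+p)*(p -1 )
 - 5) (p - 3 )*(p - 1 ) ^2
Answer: 4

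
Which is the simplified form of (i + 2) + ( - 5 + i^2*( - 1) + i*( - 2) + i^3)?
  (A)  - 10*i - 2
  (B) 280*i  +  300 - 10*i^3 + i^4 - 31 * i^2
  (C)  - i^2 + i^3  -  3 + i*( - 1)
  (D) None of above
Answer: C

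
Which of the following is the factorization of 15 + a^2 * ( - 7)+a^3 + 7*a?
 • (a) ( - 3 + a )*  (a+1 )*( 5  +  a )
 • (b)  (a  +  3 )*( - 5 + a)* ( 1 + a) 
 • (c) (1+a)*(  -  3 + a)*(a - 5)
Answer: c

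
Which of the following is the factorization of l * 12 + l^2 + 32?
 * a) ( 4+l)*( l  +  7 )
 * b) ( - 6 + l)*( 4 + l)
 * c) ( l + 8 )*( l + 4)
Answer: c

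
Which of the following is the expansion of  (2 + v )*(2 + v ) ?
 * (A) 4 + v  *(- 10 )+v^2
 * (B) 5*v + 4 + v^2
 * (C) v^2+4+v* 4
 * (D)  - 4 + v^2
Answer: C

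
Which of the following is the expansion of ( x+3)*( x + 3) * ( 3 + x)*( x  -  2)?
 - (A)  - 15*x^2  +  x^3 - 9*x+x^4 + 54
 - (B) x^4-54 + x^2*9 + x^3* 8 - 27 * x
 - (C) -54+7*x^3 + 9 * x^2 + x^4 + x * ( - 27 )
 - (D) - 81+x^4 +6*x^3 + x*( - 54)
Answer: C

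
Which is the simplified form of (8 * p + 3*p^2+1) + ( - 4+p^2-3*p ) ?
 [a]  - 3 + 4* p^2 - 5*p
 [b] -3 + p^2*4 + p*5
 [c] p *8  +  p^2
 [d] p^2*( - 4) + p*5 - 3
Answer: b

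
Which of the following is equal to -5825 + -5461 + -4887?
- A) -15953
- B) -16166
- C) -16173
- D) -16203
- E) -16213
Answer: C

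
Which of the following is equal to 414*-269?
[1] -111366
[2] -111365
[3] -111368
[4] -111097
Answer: 1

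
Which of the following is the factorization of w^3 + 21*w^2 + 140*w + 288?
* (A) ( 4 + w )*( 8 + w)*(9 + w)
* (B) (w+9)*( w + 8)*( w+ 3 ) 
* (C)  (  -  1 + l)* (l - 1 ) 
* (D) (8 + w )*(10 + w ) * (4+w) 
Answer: A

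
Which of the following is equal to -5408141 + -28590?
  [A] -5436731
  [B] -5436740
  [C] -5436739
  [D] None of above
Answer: A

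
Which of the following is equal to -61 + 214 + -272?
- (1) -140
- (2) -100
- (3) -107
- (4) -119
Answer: 4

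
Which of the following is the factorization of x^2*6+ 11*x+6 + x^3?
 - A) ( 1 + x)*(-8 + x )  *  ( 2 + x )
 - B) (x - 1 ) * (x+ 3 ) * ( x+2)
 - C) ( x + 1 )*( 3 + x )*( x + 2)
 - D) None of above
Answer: C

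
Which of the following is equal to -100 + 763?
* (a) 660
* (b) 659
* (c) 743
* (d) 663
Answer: d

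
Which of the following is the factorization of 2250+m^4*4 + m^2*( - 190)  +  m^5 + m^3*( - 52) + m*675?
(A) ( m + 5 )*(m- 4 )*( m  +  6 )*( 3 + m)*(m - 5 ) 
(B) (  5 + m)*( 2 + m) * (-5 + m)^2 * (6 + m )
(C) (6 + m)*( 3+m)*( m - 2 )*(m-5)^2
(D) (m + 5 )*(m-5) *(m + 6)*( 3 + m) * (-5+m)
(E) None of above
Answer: D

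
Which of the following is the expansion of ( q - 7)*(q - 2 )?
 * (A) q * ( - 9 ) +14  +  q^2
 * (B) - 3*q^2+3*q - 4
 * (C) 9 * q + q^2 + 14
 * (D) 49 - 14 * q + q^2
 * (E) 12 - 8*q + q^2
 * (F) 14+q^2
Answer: A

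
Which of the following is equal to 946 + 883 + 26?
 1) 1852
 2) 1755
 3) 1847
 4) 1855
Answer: 4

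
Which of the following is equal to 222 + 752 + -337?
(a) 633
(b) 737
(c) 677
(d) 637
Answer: d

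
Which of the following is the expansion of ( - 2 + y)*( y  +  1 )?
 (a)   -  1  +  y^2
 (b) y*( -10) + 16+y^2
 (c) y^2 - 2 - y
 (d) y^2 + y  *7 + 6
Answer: c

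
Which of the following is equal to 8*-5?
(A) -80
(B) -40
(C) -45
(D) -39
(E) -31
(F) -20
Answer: B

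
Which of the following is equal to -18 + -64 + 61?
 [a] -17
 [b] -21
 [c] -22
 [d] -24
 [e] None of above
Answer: b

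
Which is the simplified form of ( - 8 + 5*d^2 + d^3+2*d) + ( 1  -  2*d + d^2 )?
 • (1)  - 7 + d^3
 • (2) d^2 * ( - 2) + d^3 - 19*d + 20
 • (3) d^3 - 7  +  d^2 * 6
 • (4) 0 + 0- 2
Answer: 3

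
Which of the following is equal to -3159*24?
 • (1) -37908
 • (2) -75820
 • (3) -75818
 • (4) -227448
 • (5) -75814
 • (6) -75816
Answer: 6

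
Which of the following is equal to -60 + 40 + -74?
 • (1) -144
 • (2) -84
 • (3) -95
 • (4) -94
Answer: 4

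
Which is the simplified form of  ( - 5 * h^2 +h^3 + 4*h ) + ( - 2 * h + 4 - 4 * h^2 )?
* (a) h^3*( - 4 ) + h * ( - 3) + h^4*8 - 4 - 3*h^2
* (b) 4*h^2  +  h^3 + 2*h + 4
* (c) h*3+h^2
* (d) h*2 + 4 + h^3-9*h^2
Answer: d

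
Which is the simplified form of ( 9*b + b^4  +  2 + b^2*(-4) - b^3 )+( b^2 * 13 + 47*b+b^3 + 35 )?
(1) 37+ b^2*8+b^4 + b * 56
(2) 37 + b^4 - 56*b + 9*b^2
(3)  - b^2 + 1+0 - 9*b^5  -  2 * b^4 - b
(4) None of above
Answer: 4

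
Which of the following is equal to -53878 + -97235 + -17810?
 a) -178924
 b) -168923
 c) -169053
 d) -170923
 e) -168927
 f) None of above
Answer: b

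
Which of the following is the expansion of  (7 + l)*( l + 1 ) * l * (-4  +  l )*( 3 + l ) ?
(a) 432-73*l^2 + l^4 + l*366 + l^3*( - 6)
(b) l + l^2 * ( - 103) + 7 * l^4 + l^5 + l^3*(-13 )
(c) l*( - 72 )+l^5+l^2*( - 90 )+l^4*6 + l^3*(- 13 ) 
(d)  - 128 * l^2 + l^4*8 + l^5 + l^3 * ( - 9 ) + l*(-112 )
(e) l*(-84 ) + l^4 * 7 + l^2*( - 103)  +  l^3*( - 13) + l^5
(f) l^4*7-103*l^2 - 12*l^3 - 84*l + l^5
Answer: e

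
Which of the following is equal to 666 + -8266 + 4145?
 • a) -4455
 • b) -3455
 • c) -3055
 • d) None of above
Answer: b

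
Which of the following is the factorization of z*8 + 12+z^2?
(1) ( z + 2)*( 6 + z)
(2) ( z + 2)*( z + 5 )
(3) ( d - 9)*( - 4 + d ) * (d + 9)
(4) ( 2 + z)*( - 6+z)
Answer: 1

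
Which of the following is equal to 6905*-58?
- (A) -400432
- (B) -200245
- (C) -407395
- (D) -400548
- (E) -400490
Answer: E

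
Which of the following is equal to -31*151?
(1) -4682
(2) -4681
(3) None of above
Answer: 2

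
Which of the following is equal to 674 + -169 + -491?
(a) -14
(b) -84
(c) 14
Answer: c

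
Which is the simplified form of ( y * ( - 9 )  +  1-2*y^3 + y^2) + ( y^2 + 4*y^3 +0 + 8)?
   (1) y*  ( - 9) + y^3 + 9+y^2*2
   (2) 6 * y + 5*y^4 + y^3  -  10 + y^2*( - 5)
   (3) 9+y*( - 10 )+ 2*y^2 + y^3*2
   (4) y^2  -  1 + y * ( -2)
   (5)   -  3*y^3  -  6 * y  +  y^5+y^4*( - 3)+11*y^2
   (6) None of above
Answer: 6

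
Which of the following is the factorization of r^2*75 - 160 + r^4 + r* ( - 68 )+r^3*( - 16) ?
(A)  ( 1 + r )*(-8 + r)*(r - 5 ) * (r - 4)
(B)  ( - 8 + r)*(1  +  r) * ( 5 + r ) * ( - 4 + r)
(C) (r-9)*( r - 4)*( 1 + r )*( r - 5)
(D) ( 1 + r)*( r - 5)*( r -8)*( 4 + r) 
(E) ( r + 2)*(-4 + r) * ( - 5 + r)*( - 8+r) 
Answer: A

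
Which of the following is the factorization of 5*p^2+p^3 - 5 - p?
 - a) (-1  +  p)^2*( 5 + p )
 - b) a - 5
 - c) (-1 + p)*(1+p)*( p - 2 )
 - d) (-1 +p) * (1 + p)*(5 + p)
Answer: d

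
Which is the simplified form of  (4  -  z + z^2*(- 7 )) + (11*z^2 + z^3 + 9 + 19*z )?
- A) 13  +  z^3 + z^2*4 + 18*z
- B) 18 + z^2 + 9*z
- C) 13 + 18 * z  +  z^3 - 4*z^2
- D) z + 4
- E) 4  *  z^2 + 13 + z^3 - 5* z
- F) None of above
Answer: A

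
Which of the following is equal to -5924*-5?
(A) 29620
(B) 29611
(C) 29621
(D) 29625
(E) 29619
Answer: A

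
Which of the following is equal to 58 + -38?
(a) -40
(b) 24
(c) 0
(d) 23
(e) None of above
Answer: e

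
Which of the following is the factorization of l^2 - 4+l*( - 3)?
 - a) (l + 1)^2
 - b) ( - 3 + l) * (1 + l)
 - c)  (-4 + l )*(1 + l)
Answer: c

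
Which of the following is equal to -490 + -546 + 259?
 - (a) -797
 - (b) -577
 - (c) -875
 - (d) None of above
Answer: d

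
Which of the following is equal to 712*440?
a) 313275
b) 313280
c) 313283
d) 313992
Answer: b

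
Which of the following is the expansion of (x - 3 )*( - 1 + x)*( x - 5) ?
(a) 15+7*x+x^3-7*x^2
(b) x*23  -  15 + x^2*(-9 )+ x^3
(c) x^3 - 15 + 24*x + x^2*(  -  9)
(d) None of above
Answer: b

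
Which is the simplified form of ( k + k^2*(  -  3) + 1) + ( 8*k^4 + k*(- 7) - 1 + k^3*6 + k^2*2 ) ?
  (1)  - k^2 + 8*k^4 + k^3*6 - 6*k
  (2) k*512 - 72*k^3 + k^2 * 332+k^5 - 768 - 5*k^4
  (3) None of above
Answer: 1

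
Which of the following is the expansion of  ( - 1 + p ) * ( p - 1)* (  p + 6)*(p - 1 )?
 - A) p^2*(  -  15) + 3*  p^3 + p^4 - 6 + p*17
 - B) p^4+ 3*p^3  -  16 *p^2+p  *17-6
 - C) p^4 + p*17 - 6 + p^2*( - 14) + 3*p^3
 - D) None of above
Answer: A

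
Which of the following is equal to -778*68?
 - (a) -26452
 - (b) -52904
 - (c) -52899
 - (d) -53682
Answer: b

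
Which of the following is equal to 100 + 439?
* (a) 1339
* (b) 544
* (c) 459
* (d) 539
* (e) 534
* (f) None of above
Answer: d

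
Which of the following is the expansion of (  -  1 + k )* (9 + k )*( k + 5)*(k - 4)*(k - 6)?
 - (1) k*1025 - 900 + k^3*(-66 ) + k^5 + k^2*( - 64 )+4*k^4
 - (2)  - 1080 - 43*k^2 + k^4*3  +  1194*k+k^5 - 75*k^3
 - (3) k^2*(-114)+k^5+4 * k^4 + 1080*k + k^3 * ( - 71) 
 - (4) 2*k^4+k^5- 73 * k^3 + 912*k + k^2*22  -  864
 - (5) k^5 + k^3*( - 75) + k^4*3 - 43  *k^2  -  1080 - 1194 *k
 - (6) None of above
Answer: 2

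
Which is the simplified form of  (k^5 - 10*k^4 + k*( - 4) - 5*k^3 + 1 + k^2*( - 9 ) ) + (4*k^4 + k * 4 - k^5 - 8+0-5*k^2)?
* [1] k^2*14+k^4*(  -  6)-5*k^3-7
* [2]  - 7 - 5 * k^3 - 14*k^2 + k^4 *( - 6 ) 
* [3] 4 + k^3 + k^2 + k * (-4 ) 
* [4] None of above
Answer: 2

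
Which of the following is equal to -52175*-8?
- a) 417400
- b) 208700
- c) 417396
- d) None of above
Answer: a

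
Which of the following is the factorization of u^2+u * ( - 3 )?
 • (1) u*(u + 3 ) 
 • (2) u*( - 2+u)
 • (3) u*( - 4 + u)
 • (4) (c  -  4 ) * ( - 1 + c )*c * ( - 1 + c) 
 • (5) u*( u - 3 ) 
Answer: 5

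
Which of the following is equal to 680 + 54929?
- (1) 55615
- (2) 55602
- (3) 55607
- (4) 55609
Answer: 4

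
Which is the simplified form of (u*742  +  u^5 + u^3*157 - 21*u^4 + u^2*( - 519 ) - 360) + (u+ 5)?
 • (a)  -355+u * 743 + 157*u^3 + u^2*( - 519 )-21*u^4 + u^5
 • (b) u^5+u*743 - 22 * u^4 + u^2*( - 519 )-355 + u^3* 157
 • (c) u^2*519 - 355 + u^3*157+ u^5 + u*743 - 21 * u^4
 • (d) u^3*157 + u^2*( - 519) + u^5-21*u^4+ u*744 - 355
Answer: a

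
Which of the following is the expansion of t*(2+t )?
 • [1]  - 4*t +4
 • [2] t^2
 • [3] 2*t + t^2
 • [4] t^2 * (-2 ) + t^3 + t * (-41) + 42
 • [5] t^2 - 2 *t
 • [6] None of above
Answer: 3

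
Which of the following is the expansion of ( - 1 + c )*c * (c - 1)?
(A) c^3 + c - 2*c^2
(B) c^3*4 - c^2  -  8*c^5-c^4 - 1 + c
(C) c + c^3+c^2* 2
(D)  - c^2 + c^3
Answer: A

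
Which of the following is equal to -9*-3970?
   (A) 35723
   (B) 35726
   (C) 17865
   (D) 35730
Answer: D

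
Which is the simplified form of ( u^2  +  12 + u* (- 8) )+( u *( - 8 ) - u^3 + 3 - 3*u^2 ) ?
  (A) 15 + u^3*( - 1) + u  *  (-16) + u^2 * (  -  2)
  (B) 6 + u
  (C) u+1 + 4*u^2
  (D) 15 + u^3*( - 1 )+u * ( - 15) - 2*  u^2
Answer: A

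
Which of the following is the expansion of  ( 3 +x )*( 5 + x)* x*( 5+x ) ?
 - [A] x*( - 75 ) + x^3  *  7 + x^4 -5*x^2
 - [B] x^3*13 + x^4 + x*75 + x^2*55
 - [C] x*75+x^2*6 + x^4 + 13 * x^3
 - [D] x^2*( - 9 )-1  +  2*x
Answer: B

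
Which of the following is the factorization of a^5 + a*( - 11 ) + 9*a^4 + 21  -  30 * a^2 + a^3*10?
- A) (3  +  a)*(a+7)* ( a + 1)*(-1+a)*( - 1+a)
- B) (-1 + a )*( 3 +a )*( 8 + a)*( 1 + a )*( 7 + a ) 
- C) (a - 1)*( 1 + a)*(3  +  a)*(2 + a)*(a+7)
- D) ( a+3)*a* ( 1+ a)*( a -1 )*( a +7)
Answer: A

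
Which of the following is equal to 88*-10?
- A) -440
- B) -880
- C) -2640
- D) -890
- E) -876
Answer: B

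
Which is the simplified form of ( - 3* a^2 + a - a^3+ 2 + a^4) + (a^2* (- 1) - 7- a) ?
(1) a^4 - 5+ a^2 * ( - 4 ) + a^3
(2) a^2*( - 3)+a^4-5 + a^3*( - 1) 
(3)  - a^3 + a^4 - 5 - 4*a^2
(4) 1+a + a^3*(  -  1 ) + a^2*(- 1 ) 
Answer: 3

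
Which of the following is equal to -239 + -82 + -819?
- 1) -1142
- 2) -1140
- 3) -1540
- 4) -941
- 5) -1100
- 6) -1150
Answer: 2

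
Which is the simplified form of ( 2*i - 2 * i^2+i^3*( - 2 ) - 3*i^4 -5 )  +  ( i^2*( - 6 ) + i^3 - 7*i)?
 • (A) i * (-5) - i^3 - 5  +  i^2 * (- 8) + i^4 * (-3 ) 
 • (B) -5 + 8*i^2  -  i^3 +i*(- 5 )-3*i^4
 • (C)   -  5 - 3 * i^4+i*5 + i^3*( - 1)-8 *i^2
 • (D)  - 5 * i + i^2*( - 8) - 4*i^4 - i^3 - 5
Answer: A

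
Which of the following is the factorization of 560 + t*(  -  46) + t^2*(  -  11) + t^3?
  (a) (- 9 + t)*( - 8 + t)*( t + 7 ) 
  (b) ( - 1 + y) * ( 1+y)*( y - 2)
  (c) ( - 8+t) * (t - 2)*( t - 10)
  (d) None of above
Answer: d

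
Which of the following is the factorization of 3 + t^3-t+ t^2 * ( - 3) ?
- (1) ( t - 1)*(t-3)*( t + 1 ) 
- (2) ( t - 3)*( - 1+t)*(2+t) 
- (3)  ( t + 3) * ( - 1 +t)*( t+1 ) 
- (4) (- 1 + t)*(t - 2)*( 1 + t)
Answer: 1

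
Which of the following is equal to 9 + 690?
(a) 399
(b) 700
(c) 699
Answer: c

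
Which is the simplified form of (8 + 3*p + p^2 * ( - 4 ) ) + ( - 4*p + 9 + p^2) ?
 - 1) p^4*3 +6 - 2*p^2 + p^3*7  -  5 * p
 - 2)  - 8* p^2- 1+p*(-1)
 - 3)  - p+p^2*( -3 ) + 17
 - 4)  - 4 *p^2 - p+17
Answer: 3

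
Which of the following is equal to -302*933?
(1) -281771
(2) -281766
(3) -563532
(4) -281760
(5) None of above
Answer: 2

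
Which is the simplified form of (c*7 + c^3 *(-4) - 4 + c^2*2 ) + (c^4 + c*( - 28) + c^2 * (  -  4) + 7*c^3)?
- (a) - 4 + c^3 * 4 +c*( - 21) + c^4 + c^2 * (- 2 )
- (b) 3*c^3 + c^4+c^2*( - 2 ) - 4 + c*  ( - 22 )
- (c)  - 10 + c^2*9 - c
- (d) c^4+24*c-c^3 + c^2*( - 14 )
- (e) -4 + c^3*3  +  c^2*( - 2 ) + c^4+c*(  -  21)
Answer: e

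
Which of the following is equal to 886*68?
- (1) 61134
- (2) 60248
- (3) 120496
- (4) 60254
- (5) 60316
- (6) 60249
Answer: 2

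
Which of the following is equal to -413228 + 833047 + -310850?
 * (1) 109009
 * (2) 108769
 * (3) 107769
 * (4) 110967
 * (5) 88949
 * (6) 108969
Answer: 6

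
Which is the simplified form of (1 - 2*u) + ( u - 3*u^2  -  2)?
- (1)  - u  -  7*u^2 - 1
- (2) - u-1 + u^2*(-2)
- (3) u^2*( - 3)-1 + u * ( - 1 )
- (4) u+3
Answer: 3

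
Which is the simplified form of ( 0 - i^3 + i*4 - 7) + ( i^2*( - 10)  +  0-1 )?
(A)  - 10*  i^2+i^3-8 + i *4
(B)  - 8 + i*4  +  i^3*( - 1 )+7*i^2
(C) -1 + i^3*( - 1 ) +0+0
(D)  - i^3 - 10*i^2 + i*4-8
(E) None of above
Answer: D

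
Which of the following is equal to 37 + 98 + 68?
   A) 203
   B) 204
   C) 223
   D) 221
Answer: A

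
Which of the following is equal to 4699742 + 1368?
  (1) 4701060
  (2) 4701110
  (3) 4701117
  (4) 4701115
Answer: 2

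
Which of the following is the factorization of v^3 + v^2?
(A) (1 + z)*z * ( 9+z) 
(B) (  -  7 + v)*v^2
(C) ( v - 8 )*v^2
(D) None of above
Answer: D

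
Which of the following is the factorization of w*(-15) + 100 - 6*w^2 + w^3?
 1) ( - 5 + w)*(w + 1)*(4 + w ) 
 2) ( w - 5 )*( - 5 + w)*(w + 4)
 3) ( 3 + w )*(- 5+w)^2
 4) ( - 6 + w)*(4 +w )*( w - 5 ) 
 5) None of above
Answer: 2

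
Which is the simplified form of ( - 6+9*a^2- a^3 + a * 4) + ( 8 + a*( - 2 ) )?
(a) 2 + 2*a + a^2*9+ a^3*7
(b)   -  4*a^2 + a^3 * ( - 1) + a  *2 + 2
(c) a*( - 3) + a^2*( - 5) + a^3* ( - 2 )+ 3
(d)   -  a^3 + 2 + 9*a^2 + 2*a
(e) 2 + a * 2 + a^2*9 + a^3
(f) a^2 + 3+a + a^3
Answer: d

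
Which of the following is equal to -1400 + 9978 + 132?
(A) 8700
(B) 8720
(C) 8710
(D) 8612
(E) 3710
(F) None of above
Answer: C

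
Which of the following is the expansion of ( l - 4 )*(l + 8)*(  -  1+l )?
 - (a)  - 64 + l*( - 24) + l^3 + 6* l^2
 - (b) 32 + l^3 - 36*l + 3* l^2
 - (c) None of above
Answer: b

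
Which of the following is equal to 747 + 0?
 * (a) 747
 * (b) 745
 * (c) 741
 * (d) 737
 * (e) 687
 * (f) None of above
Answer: a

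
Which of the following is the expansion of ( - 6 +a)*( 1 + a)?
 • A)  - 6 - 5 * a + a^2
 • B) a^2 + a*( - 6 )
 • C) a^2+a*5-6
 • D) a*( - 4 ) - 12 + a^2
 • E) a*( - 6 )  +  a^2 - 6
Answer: A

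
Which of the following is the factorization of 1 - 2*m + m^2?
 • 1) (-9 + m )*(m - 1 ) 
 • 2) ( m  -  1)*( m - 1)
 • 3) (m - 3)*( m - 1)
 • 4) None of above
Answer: 2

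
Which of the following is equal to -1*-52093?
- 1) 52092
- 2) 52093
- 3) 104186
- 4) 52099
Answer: 2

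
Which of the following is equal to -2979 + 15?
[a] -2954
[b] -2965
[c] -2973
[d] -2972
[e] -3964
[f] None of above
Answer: f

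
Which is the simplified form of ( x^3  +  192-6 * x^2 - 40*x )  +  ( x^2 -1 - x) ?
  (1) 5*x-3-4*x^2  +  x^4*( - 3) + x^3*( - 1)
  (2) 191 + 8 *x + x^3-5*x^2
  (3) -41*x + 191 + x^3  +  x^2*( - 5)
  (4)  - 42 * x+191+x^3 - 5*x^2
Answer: 3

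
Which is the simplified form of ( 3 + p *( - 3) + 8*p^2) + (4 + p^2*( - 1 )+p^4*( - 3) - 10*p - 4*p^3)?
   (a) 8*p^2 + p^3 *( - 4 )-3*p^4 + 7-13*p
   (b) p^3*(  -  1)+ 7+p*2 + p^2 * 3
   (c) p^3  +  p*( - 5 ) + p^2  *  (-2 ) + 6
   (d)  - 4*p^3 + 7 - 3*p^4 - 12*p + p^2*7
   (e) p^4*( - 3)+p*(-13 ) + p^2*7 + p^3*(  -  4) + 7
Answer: e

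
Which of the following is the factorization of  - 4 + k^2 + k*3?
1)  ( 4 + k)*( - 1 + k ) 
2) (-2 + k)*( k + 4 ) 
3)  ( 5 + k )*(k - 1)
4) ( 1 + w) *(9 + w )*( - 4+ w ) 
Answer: 1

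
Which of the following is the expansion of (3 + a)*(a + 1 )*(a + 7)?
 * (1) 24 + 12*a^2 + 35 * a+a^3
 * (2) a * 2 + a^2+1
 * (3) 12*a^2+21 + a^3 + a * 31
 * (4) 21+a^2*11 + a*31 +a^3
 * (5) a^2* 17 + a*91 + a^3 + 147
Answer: 4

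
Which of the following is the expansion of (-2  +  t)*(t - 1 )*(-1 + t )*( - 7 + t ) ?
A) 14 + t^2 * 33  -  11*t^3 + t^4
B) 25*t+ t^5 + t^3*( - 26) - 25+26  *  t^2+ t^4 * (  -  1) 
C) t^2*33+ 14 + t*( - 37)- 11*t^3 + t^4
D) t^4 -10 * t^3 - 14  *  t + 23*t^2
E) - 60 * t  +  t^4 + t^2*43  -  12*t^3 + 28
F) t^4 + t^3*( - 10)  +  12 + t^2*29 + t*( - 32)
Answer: C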